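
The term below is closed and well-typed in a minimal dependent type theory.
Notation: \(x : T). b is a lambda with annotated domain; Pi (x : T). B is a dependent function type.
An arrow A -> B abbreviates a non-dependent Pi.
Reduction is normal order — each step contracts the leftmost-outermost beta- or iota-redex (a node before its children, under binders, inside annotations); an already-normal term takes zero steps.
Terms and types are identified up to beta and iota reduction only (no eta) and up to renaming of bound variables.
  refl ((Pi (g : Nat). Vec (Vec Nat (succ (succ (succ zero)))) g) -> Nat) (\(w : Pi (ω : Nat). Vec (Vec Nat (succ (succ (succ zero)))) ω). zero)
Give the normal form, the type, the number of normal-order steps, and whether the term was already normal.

resulting normal form:
  refl ((Pi (g : Nat). Vec (Vec Nat (succ (succ (succ zero)))) g) -> Nat) (\(w : Pi (ω : Nat). Vec (Vec Nat (succ (succ (succ zero)))) ω). zero)
type:
  Eq ((Pi (g : Nat). Vec (Vec Nat (succ (succ (succ zero)))) g) -> Nat) (\(w : Pi (ω : Nat). Vec (Vec Nat (succ (succ (succ zero)))) ω). zero) (\(γ : Pi (κ : Nat). Vec (Vec Nat (succ (succ (succ zero)))) κ). zero)
normal-order step count: 0
term was already normal: yes


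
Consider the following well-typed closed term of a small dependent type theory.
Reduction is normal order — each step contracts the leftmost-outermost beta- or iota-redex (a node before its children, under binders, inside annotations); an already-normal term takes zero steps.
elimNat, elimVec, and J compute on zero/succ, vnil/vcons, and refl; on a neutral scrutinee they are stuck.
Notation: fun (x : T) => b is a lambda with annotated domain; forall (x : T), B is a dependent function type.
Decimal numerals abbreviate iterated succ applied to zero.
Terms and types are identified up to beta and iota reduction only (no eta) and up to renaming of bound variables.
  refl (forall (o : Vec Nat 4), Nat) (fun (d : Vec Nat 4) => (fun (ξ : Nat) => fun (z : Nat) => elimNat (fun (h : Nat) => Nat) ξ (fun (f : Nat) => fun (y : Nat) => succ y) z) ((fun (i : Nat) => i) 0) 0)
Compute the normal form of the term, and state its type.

resulting normal form:
  refl (forall (o : Vec Nat 4), Nat) (fun (d : Vec Nat 4) => 0)
the term's type:
  Eq (forall (o : Vec Nat 4), Nat) (fun (d : Vec Nat 4) => 0) (fun (ξ : Vec Nat 4) => 0)


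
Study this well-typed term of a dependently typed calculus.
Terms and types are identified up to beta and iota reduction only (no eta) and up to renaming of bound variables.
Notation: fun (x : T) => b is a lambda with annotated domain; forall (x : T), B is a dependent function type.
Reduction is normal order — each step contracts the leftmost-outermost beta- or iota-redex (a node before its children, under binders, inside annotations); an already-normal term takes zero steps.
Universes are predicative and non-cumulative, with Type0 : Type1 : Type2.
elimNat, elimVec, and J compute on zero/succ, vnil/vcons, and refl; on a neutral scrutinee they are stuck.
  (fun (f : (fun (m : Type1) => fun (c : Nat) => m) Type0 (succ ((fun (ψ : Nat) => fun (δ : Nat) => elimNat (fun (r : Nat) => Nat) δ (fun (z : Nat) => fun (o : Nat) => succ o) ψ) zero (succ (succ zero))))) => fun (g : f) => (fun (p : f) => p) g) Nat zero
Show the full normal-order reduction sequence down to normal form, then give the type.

normal-order reduction:
  (fun (f : (fun (m : Type1) => fun (c : Nat) => m) Type0 (succ ((fun (ψ : Nat) => fun (δ : Nat) => elimNat (fun (r : Nat) => Nat) δ (fun (z : Nat) => fun (o : Nat) => succ o) ψ) zero (succ (succ zero))))) => fun (g : f) => (fun (p : f) => p) g) Nat zero
  ~> (fun (f : Nat) => (fun (m : Nat) => m) f) zero
  ~> (fun (f : Nat) => f) zero
  ~> zero
inferred type:
  Nat


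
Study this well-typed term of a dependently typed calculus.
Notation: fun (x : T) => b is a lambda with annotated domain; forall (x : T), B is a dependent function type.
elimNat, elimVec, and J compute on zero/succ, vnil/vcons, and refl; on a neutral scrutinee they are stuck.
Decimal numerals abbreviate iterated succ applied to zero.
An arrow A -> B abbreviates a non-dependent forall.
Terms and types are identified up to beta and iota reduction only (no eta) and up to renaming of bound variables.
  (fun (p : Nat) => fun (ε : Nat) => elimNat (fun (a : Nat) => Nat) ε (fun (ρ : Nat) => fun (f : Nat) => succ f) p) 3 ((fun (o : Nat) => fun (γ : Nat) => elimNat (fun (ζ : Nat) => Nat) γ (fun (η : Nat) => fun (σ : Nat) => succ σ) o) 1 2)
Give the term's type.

inferred type:
  Nat


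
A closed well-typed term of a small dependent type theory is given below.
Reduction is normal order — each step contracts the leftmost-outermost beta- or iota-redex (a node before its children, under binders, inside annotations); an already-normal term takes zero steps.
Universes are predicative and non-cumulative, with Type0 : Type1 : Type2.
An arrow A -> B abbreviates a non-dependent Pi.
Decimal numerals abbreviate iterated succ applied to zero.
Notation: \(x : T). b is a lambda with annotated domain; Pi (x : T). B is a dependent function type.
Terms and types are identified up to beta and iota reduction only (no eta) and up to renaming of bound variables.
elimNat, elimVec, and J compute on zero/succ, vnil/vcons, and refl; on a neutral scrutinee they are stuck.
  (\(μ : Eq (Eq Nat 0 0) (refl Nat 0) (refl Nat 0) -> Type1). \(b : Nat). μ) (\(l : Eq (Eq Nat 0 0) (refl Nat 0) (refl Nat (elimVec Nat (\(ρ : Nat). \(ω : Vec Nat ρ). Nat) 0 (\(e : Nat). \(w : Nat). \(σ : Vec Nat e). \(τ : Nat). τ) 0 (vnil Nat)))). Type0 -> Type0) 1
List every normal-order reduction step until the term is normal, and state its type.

reduction (normal order):
  (\(μ : Eq (Eq Nat 0 0) (refl Nat 0) (refl Nat 0) -> Type1). \(b : Nat). μ) (\(l : Eq (Eq Nat 0 0) (refl Nat 0) (refl Nat (elimVec Nat (\(ρ : Nat). \(ω : Vec Nat ρ). Nat) 0 (\(e : Nat). \(w : Nat). \(σ : Vec Nat e). \(τ : Nat). τ) 0 (vnil Nat)))). Type0 -> Type0) 1
  ~> (\(μ : Nat). \(b : Eq (Eq Nat 0 0) (refl Nat 0) (refl Nat (elimVec Nat (\(l : Nat). \(ρ : Vec Nat l). Nat) 0 (\(ω : Nat). \(e : Nat). \(w : Vec Nat ω). \(σ : Nat). σ) 0 (vnil Nat)))). Type0 -> Type0) 1
  ~> \(μ : Eq (Eq Nat 0 0) (refl Nat 0) (refl Nat (elimVec Nat (\(b : Nat). \(l : Vec Nat b). Nat) 0 (\(ρ : Nat). \(ω : Nat). \(e : Vec Nat ρ). \(w : Nat). w) 0 (vnil Nat)))). Type0 -> Type0
  ~> \(μ : Eq (Eq Nat 0 0) (refl Nat 0) (refl Nat 0)). Type0 -> Type0
inferred type:
  Eq (Eq Nat 0 0) (refl Nat 0) (refl Nat 0) -> Type1


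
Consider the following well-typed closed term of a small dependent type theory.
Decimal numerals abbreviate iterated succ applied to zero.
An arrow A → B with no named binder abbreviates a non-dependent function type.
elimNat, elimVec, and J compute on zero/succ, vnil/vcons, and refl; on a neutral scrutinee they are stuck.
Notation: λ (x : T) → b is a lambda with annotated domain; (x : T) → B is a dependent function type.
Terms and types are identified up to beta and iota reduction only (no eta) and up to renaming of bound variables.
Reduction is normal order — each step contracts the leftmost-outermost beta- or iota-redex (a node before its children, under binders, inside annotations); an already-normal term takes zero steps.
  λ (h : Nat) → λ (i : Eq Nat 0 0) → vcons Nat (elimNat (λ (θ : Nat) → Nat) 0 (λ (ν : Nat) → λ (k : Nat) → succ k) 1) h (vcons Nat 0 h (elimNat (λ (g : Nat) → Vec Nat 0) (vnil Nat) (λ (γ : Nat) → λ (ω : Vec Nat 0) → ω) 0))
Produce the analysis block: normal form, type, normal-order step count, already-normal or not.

reduced normal form:
  λ (h : Nat) → λ (i : Eq Nat 0 0) → vcons Nat 1 h (vcons Nat 0 h (vnil Nat))
type:
  Nat → Eq Nat 0 0 → Vec Nat 2
normal-order step count: 5
started in normal form: no
first contracted redex: an elimNat iota-redex


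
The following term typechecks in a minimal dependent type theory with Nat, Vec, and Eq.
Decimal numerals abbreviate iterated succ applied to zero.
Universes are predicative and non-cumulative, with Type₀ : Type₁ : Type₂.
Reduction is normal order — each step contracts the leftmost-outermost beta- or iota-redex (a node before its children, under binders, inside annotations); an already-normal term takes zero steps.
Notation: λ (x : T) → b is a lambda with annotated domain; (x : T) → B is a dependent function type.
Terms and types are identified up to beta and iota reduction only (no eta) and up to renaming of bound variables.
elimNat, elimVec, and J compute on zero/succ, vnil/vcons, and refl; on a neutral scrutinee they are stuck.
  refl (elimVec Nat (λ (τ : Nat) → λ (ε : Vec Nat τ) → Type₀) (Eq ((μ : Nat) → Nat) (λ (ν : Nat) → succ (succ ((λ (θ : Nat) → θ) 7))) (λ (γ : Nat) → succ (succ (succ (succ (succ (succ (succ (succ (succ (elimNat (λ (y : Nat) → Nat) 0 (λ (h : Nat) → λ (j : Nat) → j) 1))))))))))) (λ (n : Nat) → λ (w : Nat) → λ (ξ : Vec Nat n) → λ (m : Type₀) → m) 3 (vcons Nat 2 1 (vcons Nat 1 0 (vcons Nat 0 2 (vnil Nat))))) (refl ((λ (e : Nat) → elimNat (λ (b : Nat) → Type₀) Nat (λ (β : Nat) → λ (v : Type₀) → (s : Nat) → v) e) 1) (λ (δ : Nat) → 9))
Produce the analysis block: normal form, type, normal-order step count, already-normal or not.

resulting normal form:
  refl (Eq ((τ : Nat) → Nat) (λ (ε : Nat) → 9) (λ (μ : Nat) → 9)) (refl ((ν : Nat) → Nat) (λ (θ : Nat) → 9))
inferred type:
  Eq (Eq ((τ : Nat) → Nat) (λ (ε : Nat) → 9) (λ (μ : Nat) → 9)) (refl ((ν : Nat) → Nat) (λ (θ : Nat) → 9)) (refl ((γ : Nat) → Nat) (λ (y : Nat) → 9))
steps to reach normal form (normal order): 26
term was already normal: no
first redex: an elimVec iota-redex


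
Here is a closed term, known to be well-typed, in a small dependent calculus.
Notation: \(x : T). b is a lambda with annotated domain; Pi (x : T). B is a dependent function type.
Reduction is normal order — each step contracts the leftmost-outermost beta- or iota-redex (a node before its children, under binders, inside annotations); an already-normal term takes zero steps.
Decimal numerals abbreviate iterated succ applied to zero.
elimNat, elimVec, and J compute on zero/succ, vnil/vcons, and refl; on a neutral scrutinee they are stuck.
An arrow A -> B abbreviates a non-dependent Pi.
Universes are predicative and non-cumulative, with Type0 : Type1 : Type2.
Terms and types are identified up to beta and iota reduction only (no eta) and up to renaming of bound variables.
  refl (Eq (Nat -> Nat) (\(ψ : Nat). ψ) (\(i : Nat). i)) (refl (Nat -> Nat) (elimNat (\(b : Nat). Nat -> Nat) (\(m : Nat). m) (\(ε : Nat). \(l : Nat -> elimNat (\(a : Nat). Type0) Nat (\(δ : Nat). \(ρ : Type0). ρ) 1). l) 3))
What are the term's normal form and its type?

resulting normal form:
  refl (Eq (Nat -> Nat) (\(ψ : Nat). ψ) (\(i : Nat). i)) (refl (Nat -> Nat) (\(b : Nat). b))
type:
  Eq (Eq (Nat -> Nat) (\(ψ : Nat). ψ) (\(i : Nat). i)) (refl (Nat -> Nat) (\(b : Nat). b)) (refl (Nat -> Nat) (\(m : Nat). m))


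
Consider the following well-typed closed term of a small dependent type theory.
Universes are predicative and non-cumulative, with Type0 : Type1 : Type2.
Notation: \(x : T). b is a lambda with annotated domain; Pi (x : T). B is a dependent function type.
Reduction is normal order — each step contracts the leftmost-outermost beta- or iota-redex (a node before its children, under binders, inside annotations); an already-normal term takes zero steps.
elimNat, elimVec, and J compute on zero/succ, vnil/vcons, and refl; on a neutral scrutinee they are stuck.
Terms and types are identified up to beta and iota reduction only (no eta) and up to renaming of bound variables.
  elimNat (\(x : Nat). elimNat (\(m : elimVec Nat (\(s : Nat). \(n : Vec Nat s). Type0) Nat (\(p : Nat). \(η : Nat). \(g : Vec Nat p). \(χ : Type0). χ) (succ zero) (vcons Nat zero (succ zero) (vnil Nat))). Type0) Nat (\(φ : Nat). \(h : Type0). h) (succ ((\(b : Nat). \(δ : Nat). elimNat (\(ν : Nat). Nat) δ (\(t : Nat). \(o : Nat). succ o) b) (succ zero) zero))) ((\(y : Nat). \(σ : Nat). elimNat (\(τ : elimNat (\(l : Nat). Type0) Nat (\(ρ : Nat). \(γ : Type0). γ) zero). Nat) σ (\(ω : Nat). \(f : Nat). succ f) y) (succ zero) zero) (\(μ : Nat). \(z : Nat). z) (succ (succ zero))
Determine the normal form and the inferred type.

resulting normal form:
  succ zero
the term's type:
  Nat


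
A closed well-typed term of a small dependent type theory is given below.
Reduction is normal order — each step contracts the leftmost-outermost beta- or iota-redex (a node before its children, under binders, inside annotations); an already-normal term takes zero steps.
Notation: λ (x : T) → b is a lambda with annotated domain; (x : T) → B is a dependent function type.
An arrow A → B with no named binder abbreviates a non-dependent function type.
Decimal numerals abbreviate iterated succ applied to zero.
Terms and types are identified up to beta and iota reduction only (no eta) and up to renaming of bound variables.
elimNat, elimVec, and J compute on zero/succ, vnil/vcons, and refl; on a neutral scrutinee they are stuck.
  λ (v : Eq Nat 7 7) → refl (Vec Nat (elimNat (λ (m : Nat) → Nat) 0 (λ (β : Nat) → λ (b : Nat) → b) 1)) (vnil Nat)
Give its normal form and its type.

normal form:
  λ (v : Eq Nat 7 7) → refl (Vec Nat 0) (vnil Nat)
inferred type:
  Eq Nat 7 7 → Eq (Vec Nat 0) (vnil Nat) (vnil Nat)


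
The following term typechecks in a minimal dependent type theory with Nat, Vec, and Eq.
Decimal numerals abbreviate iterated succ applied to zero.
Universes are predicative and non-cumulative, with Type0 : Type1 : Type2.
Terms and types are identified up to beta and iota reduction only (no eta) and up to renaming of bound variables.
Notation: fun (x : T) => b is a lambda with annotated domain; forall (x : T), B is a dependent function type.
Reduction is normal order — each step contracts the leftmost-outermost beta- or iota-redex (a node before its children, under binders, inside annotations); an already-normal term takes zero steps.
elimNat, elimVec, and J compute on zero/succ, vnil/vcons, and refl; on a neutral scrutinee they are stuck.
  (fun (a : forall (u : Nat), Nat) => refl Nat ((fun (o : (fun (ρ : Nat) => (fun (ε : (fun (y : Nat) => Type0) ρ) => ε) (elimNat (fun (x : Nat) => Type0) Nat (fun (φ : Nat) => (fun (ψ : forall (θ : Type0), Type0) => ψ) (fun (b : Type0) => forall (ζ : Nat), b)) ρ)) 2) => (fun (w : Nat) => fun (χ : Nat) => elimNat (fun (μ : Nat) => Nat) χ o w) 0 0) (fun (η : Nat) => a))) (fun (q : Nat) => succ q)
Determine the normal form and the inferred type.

normal form:
  refl Nat 0
inferred type:
  Eq Nat 0 0


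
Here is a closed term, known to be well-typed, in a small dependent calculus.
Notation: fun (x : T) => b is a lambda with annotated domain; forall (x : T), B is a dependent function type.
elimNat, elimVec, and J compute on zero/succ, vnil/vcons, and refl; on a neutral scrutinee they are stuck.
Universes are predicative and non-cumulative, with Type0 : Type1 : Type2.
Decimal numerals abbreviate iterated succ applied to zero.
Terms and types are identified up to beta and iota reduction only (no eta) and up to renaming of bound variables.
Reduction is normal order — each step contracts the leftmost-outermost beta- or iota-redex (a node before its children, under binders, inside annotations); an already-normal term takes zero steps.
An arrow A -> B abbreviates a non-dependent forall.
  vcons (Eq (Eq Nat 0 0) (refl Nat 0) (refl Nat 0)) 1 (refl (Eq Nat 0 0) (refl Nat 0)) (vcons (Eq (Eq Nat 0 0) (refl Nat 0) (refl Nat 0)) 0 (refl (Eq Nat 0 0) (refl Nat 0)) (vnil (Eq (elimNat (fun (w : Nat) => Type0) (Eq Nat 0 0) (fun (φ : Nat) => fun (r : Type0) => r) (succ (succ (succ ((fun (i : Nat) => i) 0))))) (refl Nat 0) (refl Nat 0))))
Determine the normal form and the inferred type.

reduced normal form:
  vcons (Eq (Eq Nat 0 0) (refl Nat 0) (refl Nat 0)) 1 (refl (Eq Nat 0 0) (refl Nat 0)) (vcons (Eq (Eq Nat 0 0) (refl Nat 0) (refl Nat 0)) 0 (refl (Eq Nat 0 0) (refl Nat 0)) (vnil (Eq (Eq Nat 0 0) (refl Nat 0) (refl Nat 0))))
the term's type:
  Vec (Eq (Eq Nat 0 0) (refl Nat 0) (refl Nat 0)) 2


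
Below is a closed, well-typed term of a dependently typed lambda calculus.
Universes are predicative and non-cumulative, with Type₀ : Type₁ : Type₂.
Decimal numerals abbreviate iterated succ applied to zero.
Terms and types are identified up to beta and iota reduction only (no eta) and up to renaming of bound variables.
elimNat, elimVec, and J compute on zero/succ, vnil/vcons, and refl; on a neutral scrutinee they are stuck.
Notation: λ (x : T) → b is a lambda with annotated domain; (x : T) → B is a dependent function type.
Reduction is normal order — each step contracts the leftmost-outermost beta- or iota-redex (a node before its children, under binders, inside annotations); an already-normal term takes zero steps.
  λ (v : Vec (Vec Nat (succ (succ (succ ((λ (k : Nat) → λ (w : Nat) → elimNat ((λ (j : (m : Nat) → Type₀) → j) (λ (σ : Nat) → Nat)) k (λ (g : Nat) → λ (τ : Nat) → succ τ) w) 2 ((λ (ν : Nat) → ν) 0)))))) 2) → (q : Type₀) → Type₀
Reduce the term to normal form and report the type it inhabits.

normal form:
  λ (v : Vec (Vec Nat 5) 2) → (k : Type₀) → Type₀
type:
  (v : Vec (Vec Nat 5) 2) → Type₁


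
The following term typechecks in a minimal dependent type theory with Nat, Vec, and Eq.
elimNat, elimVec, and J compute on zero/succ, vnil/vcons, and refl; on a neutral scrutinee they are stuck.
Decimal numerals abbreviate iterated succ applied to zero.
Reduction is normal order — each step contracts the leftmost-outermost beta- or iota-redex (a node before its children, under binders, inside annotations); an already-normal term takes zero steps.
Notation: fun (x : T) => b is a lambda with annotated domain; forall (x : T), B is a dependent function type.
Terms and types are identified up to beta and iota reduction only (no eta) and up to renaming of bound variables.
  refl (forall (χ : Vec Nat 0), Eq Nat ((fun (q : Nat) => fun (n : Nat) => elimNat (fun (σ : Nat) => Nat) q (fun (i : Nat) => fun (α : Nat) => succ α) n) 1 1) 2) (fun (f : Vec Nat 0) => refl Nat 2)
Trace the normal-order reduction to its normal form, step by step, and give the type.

normal-order reduction:
  refl (forall (χ : Vec Nat 0), Eq Nat ((fun (q : Nat) => fun (n : Nat) => elimNat (fun (σ : Nat) => Nat) q (fun (i : Nat) => fun (α : Nat) => succ α) n) 1 1) 2) (fun (f : Vec Nat 0) => refl Nat 2)
  ~> refl (forall (χ : Vec Nat 0), Eq Nat ((fun (q : Nat) => elimNat (fun (n : Nat) => Nat) 1 (fun (σ : Nat) => fun (i : Nat) => succ i) q) 1) 2) (fun (α : Vec Nat 0) => refl Nat 2)
  ~> refl (forall (χ : Vec Nat 0), Eq Nat (elimNat (fun (q : Nat) => Nat) 1 (fun (n : Nat) => fun (σ : Nat) => succ σ) 1) 2) (fun (i : Vec Nat 0) => refl Nat 2)
  ~> refl (forall (χ : Vec Nat 0), Eq Nat ((fun (q : Nat) => fun (n : Nat) => succ n) 0 (elimNat (fun (σ : Nat) => Nat) 1 (fun (i : Nat) => fun (α : Nat) => succ α) 0)) 2) (fun (f : Vec Nat 0) => refl Nat 2)
  ~> refl (forall (χ : Vec Nat 0), Eq Nat ((fun (q : Nat) => succ q) (elimNat (fun (n : Nat) => Nat) 1 (fun (σ : Nat) => fun (i : Nat) => succ i) 0)) 2) (fun (α : Vec Nat 0) => refl Nat 2)
  ~> refl (forall (χ : Vec Nat 0), Eq Nat (succ (elimNat (fun (q : Nat) => Nat) 1 (fun (n : Nat) => fun (σ : Nat) => succ σ) 0)) 2) (fun (i : Vec Nat 0) => refl Nat 2)
  ~> refl (forall (χ : Vec Nat 0), Eq Nat 2 2) (fun (q : Vec Nat 0) => refl Nat 2)
the term's type:
  Eq (forall (χ : Vec Nat 0), Eq Nat 2 2) (fun (q : Vec Nat 0) => refl Nat 2) (fun (n : Vec Nat 0) => refl Nat 2)


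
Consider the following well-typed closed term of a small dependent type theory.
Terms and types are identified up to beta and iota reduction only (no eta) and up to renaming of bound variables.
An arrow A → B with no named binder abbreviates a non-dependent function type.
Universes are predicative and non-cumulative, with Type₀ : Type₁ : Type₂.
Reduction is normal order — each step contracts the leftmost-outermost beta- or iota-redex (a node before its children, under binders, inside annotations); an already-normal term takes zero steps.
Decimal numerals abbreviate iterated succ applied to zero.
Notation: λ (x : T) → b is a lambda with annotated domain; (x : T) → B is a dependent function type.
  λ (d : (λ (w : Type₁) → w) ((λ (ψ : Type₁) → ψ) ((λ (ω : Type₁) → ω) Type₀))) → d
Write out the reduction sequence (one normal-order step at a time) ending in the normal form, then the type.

normal-order reduction:
  λ (d : (λ (w : Type₁) → w) ((λ (ψ : Type₁) → ψ) ((λ (ω : Type₁) → ω) Type₀))) → d
  ~> λ (d : (λ (w : Type₁) → w) ((λ (ψ : Type₁) → ψ) Type₀)) → d
  ~> λ (d : (λ (w : Type₁) → w) Type₀) → d
  ~> λ (d : Type₀) → d
inferred type:
  Type₀ → Type₀


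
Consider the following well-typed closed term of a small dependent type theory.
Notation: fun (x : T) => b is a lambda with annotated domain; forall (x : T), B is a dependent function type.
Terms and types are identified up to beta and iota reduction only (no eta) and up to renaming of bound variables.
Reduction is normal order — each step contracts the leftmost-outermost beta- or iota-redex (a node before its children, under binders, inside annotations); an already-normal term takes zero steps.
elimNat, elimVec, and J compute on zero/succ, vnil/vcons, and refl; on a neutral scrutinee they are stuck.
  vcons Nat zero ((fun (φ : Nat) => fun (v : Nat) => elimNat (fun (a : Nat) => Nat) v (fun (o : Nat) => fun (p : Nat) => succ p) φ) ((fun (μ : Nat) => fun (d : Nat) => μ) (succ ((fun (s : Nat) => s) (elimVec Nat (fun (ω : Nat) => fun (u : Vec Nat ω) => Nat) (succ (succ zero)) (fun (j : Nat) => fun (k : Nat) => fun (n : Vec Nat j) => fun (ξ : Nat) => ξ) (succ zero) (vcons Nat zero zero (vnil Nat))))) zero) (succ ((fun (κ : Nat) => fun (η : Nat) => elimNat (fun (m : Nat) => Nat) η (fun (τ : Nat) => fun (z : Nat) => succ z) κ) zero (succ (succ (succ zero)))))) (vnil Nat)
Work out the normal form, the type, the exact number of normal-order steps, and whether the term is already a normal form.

normal form:
  vcons Nat zero (succ (succ (succ (succ (succ (succ (succ zero))))))) (vnil Nat)
the term's type:
  Vec Nat (succ zero)
normal-order step count: 24
started in normal form: no
first contracted redex: a beta-redex


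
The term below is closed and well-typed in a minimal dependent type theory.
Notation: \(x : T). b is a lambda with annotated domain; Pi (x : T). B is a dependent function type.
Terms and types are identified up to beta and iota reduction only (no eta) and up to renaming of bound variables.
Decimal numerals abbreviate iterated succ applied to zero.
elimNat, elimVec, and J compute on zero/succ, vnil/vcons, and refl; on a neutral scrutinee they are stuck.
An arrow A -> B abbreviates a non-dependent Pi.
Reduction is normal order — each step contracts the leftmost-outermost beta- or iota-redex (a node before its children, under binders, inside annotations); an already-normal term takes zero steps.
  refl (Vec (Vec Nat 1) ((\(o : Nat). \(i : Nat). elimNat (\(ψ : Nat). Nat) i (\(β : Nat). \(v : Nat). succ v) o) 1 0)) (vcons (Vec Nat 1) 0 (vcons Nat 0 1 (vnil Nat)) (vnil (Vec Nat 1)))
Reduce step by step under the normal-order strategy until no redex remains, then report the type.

normal-order reduction:
  refl (Vec (Vec Nat 1) ((\(o : Nat). \(i : Nat). elimNat (\(ψ : Nat). Nat) i (\(β : Nat). \(v : Nat). succ v) o) 1 0)) (vcons (Vec Nat 1) 0 (vcons Nat 0 1 (vnil Nat)) (vnil (Vec Nat 1)))
  ~> refl (Vec (Vec Nat 1) ((\(o : Nat). elimNat (\(i : Nat). Nat) o (\(ψ : Nat). \(β : Nat). succ β) 1) 0)) (vcons (Vec Nat 1) 0 (vcons Nat 0 1 (vnil Nat)) (vnil (Vec Nat 1)))
  ~> refl (Vec (Vec Nat 1) (elimNat (\(o : Nat). Nat) 0 (\(i : Nat). \(ψ : Nat). succ ψ) 1)) (vcons (Vec Nat 1) 0 (vcons Nat 0 1 (vnil Nat)) (vnil (Vec Nat 1)))
  ~> refl (Vec (Vec Nat 1) ((\(o : Nat). \(i : Nat). succ i) 0 (elimNat (\(ψ : Nat). Nat) 0 (\(β : Nat). \(v : Nat). succ v) 0))) (vcons (Vec Nat 1) 0 (vcons Nat 0 1 (vnil Nat)) (vnil (Vec Nat 1)))
  ~> refl (Vec (Vec Nat 1) ((\(o : Nat). succ o) (elimNat (\(i : Nat). Nat) 0 (\(ψ : Nat). \(β : Nat). succ β) 0))) (vcons (Vec Nat 1) 0 (vcons Nat 0 1 (vnil Nat)) (vnil (Vec Nat 1)))
  ~> refl (Vec (Vec Nat 1) (succ (elimNat (\(o : Nat). Nat) 0 (\(i : Nat). \(ψ : Nat). succ ψ) 0))) (vcons (Vec Nat 1) 0 (vcons Nat 0 1 (vnil Nat)) (vnil (Vec Nat 1)))
  ~> refl (Vec (Vec Nat 1) 1) (vcons (Vec Nat 1) 0 (vcons Nat 0 1 (vnil Nat)) (vnil (Vec Nat 1)))
type:
  Eq (Vec (Vec Nat 1) 1) (vcons (Vec Nat 1) 0 (vcons Nat 0 1 (vnil Nat)) (vnil (Vec Nat 1))) (vcons (Vec Nat 1) 0 (vcons Nat 0 1 (vnil Nat)) (vnil (Vec Nat 1)))


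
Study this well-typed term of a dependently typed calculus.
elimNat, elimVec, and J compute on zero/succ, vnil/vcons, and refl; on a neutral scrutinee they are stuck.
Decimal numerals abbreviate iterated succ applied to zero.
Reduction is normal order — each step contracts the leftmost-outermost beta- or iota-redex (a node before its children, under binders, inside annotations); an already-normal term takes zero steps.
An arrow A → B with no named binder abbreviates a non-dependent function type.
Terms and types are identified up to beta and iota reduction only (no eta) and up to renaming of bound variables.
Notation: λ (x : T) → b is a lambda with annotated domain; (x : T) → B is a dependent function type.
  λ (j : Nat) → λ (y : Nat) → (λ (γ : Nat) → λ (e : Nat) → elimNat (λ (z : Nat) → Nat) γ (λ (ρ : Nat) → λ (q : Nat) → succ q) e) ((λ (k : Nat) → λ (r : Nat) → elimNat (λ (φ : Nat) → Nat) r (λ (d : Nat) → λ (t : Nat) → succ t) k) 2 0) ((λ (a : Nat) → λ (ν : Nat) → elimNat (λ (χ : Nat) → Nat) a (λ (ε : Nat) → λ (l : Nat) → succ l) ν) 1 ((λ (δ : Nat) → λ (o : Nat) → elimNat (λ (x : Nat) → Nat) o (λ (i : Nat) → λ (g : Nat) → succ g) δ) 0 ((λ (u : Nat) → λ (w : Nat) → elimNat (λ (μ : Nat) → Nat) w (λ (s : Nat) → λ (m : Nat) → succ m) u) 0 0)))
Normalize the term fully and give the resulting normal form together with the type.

resulting normal form:
  λ (j : Nat) → λ (y : Nat) → 3
the term's type:
  Nat → Nat → Nat


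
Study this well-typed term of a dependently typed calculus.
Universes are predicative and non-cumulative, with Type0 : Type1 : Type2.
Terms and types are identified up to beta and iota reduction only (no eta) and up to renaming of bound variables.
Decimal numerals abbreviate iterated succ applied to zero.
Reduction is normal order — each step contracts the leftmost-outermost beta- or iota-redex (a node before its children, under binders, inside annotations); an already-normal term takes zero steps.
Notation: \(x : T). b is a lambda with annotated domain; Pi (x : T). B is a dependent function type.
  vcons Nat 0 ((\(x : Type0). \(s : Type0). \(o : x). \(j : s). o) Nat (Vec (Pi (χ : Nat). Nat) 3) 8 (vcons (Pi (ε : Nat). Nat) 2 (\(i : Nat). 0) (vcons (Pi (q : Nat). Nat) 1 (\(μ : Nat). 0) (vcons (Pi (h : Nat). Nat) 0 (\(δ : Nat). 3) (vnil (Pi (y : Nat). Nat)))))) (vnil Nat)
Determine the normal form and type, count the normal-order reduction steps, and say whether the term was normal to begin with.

resulting normal form:
  vcons Nat 0 8 (vnil Nat)
inferred type:
  Vec Nat 1
reduction steps (normal order): 4
already normal: no
first contracted redex: a beta-redex


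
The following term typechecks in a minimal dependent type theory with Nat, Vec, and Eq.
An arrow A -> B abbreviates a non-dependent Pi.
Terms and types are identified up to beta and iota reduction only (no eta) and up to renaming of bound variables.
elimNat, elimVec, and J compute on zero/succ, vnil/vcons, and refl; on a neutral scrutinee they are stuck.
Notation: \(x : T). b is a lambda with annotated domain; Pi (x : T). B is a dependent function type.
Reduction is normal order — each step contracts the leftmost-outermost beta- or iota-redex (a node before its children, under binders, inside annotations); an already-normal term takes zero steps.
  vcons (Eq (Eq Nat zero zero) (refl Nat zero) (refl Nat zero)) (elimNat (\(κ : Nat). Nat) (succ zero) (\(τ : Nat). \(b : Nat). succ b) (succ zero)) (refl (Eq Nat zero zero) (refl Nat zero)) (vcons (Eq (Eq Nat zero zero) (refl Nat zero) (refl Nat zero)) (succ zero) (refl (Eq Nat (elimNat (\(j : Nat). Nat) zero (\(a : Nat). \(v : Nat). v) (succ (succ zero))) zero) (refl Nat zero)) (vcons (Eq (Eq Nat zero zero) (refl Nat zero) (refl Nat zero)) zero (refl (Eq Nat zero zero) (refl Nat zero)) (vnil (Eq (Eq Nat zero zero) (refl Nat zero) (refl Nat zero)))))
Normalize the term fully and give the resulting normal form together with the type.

resulting normal form:
  vcons (Eq (Eq Nat zero zero) (refl Nat zero) (refl Nat zero)) (succ (succ zero)) (refl (Eq Nat zero zero) (refl Nat zero)) (vcons (Eq (Eq Nat zero zero) (refl Nat zero) (refl Nat zero)) (succ zero) (refl (Eq Nat zero zero) (refl Nat zero)) (vcons (Eq (Eq Nat zero zero) (refl Nat zero) (refl Nat zero)) zero (refl (Eq Nat zero zero) (refl Nat zero)) (vnil (Eq (Eq Nat zero zero) (refl Nat zero) (refl Nat zero)))))
type:
  Vec (Eq (Eq Nat zero zero) (refl Nat zero) (refl Nat zero)) (succ (succ (succ zero)))


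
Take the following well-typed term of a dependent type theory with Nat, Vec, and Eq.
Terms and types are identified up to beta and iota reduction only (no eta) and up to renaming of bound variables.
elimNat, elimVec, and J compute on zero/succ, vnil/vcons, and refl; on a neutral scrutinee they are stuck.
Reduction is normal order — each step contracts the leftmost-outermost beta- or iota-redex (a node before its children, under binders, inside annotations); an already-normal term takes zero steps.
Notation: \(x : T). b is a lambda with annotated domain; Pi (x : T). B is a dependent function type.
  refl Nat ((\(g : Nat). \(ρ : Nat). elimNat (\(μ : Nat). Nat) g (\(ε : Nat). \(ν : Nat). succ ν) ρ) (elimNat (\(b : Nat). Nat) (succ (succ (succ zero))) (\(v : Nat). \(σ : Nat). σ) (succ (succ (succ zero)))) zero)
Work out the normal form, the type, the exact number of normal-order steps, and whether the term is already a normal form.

reduced normal form:
  refl Nat (succ (succ (succ zero)))
the term's type:
  Eq Nat (succ (succ (succ zero))) (succ (succ (succ zero)))
steps to reach normal form (normal order): 13
already normal: no
first redex: a beta-redex


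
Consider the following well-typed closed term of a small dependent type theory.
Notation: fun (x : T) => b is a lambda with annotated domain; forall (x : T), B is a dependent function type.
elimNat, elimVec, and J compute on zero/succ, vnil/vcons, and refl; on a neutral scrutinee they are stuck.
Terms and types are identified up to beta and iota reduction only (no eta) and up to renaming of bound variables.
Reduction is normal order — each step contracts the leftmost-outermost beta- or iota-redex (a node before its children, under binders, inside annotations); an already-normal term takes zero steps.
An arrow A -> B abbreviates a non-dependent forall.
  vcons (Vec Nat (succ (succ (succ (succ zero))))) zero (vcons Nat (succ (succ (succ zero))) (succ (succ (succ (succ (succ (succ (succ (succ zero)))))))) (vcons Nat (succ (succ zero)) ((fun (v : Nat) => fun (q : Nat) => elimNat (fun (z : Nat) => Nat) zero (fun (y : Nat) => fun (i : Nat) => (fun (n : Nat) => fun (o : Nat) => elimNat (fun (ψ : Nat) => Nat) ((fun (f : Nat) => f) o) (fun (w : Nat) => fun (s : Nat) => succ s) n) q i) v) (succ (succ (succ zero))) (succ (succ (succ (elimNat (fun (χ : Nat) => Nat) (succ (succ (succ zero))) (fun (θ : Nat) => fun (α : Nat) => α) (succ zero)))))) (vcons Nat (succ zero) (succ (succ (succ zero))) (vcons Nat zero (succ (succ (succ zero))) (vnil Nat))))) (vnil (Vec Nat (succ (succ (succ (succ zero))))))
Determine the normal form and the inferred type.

resulting normal form:
  vcons (Vec Nat (succ (succ (succ (succ zero))))) zero (vcons Nat (succ (succ (succ zero))) (succ (succ (succ (succ (succ (succ (succ (succ zero)))))))) (vcons Nat (succ (succ zero)) (succ (succ (succ (succ (succ (succ (succ (succ (succ (succ (succ (succ (succ (succ (succ (succ (succ (succ zero)))))))))))))))))) (vcons Nat (succ zero) (succ (succ (succ zero))) (vcons Nat zero (succ (succ (succ zero))) (vnil Nat))))) (vnil (Vec Nat (succ (succ (succ (succ zero))))))
the term's type:
  Vec (Vec Nat (succ (succ (succ (succ zero))))) (succ zero)
observation: normalization takes exactly 90 steps under the normal-order strategy.


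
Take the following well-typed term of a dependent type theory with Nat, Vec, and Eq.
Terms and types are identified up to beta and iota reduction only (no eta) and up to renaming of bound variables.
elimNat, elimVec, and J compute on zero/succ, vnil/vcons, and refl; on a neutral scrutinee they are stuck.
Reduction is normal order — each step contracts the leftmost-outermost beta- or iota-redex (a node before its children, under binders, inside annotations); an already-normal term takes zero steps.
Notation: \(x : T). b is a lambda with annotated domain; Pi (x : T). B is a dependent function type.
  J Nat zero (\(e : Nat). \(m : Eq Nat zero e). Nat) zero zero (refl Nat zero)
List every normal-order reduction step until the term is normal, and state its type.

reduction (normal order):
  J Nat zero (\(e : Nat). \(m : Eq Nat zero e). Nat) zero zero (refl Nat zero)
  ~> zero
type:
  Nat


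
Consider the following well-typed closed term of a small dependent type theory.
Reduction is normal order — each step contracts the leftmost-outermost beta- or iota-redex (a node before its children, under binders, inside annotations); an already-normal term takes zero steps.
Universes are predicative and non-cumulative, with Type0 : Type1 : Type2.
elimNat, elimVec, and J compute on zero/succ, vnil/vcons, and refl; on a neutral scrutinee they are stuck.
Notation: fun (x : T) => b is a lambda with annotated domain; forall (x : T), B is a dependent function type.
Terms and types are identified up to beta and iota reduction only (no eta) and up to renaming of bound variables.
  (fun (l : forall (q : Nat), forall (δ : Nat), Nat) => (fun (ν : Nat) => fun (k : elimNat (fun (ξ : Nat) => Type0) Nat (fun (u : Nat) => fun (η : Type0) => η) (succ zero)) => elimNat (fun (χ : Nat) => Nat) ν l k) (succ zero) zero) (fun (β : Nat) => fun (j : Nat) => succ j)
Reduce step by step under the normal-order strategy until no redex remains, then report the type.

normal-order reduction:
  (fun (l : forall (q : Nat), forall (δ : Nat), Nat) => (fun (ν : Nat) => fun (k : elimNat (fun (ξ : Nat) => Type0) Nat (fun (u : Nat) => fun (η : Type0) => η) (succ zero)) => elimNat (fun (χ : Nat) => Nat) ν l k) (succ zero) zero) (fun (β : Nat) => fun (j : Nat) => succ j)
  ~> (fun (l : Nat) => fun (q : elimNat (fun (δ : Nat) => Type0) Nat (fun (ν : Nat) => fun (k : Type0) => k) (succ zero)) => elimNat (fun (ξ : Nat) => Nat) l (fun (u : Nat) => fun (η : Nat) => succ η) q) (succ zero) zero
  ~> (fun (l : elimNat (fun (q : Nat) => Type0) Nat (fun (δ : Nat) => fun (ν : Type0) => ν) (succ zero)) => elimNat (fun (k : Nat) => Nat) (succ zero) (fun (ξ : Nat) => fun (u : Nat) => succ u) l) zero
  ~> elimNat (fun (l : Nat) => Nat) (succ zero) (fun (q : Nat) => fun (δ : Nat) => succ δ) zero
  ~> succ zero
inferred type:
  Nat


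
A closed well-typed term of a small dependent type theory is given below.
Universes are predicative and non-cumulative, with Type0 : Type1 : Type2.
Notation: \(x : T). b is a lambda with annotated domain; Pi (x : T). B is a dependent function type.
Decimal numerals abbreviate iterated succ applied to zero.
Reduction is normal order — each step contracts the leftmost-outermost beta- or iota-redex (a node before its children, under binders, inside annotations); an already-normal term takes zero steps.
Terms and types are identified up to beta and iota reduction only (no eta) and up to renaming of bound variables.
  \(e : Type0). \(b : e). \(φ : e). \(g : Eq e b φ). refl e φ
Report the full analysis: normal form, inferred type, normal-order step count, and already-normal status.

reduced normal form:
  \(e : Type0). \(b : e). \(φ : e). \(g : Eq e b φ). refl e φ
type:
  Pi (e : Type0). Pi (b : e). Pi (φ : e). Pi (g : Eq e b φ). Eq e φ φ
normal-order step count: 0
already normal: yes


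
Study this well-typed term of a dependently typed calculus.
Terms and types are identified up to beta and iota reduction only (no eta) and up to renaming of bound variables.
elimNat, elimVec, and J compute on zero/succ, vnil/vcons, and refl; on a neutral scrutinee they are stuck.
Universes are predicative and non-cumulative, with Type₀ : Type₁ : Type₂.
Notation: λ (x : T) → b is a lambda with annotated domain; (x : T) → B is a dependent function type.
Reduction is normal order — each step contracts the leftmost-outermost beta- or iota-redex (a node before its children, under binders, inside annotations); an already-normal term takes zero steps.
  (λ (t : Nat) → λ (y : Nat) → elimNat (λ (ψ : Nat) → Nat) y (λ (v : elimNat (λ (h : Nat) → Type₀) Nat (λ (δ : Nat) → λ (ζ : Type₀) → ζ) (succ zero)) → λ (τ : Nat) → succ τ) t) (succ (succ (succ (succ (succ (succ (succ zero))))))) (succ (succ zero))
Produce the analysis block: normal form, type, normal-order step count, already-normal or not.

resulting normal form:
  succ (succ (succ (succ (succ (succ (succ (succ (succ zero))))))))
inferred type:
  Nat
steps to reach normal form (normal order): 24
started in normal form: no
first redex: a beta-redex


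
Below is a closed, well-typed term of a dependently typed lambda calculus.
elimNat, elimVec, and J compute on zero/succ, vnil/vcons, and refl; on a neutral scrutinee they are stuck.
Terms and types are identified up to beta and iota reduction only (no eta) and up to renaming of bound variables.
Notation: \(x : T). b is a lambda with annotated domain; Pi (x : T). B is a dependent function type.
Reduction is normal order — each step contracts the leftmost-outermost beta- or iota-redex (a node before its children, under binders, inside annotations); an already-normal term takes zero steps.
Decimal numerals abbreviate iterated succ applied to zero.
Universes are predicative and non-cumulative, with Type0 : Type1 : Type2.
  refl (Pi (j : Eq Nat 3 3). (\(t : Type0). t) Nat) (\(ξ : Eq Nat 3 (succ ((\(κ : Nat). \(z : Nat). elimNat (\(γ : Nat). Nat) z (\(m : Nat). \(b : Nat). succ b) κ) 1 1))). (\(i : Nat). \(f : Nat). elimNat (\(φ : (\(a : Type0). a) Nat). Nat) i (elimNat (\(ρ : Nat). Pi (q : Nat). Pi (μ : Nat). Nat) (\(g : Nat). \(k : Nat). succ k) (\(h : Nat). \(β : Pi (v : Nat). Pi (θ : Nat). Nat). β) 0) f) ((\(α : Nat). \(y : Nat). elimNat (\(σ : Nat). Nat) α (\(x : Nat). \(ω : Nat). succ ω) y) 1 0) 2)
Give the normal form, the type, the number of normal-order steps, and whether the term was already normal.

reduced normal form:
  refl (Pi (j : Eq Nat 3 3). Nat) (\(t : Eq Nat 3 3). 3)
type:
  Eq (Pi (j : Eq Nat 3 3). Nat) (\(t : Eq Nat 3 3). 3) (\(ξ : Eq Nat 3 3). 3)
reduction steps (normal order): 21
started in normal form: no
first redex: a beta-redex


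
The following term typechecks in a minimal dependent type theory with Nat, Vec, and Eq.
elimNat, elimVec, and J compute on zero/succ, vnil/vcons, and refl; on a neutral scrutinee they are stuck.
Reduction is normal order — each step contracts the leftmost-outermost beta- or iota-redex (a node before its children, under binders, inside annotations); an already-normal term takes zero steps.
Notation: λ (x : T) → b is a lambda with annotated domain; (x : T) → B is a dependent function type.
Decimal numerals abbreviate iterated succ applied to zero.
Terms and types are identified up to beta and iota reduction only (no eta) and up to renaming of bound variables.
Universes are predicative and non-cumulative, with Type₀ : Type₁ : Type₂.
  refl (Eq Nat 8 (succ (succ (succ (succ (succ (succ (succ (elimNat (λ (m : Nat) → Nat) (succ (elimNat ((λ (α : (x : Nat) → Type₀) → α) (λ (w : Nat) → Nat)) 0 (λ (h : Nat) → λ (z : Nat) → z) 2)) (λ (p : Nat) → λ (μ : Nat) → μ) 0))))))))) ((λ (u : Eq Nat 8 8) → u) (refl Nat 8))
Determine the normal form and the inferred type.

reduced normal form:
  refl (Eq Nat 8 8) (refl Nat 8)
inferred type:
  Eq (Eq Nat 8 8) (refl Nat 8) (refl Nat 8)
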